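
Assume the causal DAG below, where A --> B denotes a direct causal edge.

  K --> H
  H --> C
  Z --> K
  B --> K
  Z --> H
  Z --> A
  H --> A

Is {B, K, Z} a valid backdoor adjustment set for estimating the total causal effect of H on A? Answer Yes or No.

Backdoor paths from H to A (paths whose first edge points into H):
  P1: H <- Z -> A
  P2: H <- K <- Z -> A
Condition 1 (no descendant of H in the set): holds — descendants of H are {A, C}; none are in {B, K, Z}.
Condition 2 (every backdoor path blocked by {B, K, Z}):
  P1: blocked at fork node Z ∈ conditioning set.
  P2: blocked at chain node K ∈ conditioning set.
{B, K, Z} satisfies the backdoor criterion.

Yes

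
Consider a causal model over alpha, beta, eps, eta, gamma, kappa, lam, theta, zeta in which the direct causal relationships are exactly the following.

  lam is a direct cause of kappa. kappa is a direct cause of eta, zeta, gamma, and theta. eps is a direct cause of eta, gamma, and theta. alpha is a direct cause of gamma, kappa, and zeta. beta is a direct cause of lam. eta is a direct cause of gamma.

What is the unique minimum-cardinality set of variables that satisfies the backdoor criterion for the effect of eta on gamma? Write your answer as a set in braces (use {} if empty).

{eps, kappa}

Variables eligible for adjustment (non-descendants of eta, excluding eta and gamma): {alpha, beta, eps, kappa, lam, theta, zeta}.
Backdoor paths from eta to gamma:
  P1: eta <- eps -> gamma
  P2: eta <- eps -> theta <- kappa <- alpha -> gamma
  P3: eta <- eps -> theta <- kappa -> zeta <- alpha -> gamma
  P4: eta <- eps -> theta <- kappa -> gamma
  P5: eta <- kappa <- alpha -> gamma
  P6: eta <- kappa -> zeta <- alpha -> gamma
  P7: eta <- kappa -> gamma
  P8: eta <- kappa -> theta <- eps -> gamma
The empty set is not sufficient: P1 (eta <- eps -> gamma) has no collider blocking it and no conditioned non-collider, so it is open.
Try {eps, kappa}:
  P1: blocked at fork node eps ∈ conditioning set.
  P2: blocked at fork node eps ∈ conditioning set.
  P3: blocked at fork node eps ∈ conditioning set.
  P4: blocked at fork node eps ∈ conditioning set.
  P5: blocked at chain node kappa ∈ conditioning set.
  P6: blocked at fork node kappa ∈ conditioning set.
  P7: blocked at fork node kappa ∈ conditioning set.
  P8: blocked at fork node kappa ∈ conditioning set.
{eps, kappa} contains no descendant of eta and blocks every backdoor path.
Every element of {eps, kappa} is needed (dropping eps leaves P1 open; dropping kappa leaves P5 open), so no proper subset is valid.
Among all size-2 subsets of the eligible variables, only {eps, kappa} blocks every backdoor path, so it is the unique smallest valid adjustment set.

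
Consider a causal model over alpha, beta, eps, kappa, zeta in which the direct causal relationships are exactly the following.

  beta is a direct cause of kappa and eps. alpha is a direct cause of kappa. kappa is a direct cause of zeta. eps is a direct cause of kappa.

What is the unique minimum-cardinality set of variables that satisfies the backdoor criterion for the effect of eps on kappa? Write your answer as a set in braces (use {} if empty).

Variables eligible for adjustment (non-descendants of eps, excluding eps and kappa): {alpha, beta}.
Backdoor paths from eps to kappa:
  P1: eps <- beta -> kappa
The empty set is not sufficient: P1 (eps <- beta -> kappa) has no collider blocking it and no conditioned non-collider, so it is open.
Try {beta}:
  P1: blocked at fork node beta ∈ conditioning set.
{beta} contains no descendant of eps and blocks every backdoor path.
No other singleton works — e.g. {alpha} leaves P1 open — so {beta} is the unique smallest valid adjustment set.

{beta}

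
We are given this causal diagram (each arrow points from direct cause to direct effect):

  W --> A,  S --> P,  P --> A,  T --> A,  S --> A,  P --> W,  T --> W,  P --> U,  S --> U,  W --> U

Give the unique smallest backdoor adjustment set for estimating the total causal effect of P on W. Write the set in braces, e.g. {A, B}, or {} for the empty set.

{}

Variables eligible for adjustment (non-descendants of P, excluding P and W): {S, T}.
Backdoor paths from P to W:
  P1: P <- S -> U <- W
  P2: P <- S -> A <- T -> W
  P3: P <- S -> A <- W
Each backdoor path contains an unconditioned collider, so every path is already blocked with the empty conditioning set:
  P1: blocked at collider U (neither it nor any descendant is in the conditioning set).
  P2: blocked at collider A (neither it nor any descendant is in the conditioning set).
  P3: blocked at collider A (neither it nor any descendant is in the conditioning set).
The empty set is therefore the unique smallest valid set.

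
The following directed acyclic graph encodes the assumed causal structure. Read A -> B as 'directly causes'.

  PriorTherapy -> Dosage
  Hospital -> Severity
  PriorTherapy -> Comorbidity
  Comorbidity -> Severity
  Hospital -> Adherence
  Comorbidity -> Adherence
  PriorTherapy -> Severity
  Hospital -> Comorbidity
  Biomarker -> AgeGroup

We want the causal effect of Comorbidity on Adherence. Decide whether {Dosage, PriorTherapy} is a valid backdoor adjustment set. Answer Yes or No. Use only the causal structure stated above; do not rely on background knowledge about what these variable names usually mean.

No

Backdoor paths from Comorbidity to Adherence (paths whose first edge points into Comorbidity):
  P1: Comorbidity <- PriorTherapy -> Severity <- Hospital -> Adherence
  P2: Comorbidity <- Hospital -> Adherence
Condition 1 (no descendant of Comorbidity in the set): holds — descendants of Comorbidity are {Adherence, Severity}; none are in {Dosage, PriorTherapy}.
Condition 2 (every backdoor path blocked by {Dosage, PriorTherapy}):
  P1: blocked at fork node PriorTherapy ∈ conditioning set.
  P2: open — no interior node is in the conditioning set.
{Dosage, PriorTherapy} does not satisfy the backdoor criterion.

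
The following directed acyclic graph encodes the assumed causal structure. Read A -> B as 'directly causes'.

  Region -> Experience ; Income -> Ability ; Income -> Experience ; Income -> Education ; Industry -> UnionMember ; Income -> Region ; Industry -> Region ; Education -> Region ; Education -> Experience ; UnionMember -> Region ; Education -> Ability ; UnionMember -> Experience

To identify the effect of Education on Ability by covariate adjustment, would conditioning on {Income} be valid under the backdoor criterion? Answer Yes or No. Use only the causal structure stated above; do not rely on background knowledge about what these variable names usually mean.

Backdoor paths from Education to Ability (paths whose first edge points into Education):
  P1: Education <- Income -> Ability
Condition 1 (no descendant of Education in the set): holds — descendants of Education are {Ability, Experience, Region}; none are in {Income}.
Condition 2 (every backdoor path blocked by {Income}):
  P1: blocked at fork node Income ∈ conditioning set.
{Income} satisfies the backdoor criterion.

Yes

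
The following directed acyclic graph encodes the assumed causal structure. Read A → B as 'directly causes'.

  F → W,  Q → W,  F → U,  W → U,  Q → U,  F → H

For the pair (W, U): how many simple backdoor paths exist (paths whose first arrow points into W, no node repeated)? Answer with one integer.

A backdoor path from W to U is any simple undirected path whose first edge points into W (i.e. leaves W via a parent).
Parents of W: {F, Q}.
Enumerating:
  P1: W <- Q -> U
  P2: W <- F -> U
That exhausts the simple backdoor paths. Count: 2.

2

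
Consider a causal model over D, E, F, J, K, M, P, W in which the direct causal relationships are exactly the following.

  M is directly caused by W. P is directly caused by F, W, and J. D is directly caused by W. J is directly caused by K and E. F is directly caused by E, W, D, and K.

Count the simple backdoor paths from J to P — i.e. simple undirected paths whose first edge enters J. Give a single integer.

6

A backdoor path from J to P is any simple undirected path whose first edge points into J (i.e. leaves J via a parent).
Parents of J: {E, K}.
Enumerating:
  P1: J <- E -> F <- W -> P
  P2: J <- E -> F <- D <- W -> P
  P3: J <- E -> F -> P
  P4: J <- K -> F <- W -> P
  P5: J <- K -> F <- D <- W -> P
  P6: J <- K -> F -> P
That exhausts the simple backdoor paths. Count: 6.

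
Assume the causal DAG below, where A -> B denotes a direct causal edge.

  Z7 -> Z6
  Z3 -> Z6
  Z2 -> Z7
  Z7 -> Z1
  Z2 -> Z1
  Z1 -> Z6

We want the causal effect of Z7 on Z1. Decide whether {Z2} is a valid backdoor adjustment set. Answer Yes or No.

Yes

Backdoor paths from Z7 to Z1 (paths whose first edge points into Z7):
  P1: Z7 <- Z2 -> Z1
Condition 1 (no descendant of Z7 in the set): holds — descendants of Z7 are {Z1, Z6}; none are in {Z2}.
Condition 2 (every backdoor path blocked by {Z2}):
  P1: blocked at fork node Z2 ∈ conditioning set.
{Z2} satisfies the backdoor criterion.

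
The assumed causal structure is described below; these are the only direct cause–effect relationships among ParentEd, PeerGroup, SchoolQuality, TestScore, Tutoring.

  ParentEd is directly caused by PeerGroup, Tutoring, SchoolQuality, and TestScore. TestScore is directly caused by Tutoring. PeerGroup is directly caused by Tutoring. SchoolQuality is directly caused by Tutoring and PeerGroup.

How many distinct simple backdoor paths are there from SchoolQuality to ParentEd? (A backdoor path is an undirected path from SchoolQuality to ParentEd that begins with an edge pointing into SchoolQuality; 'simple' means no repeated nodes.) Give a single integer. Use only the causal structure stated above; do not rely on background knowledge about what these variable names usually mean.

6

A backdoor path from SchoolQuality to ParentEd is any simple undirected path whose first edge points into SchoolQuality (i.e. leaves SchoolQuality via a parent).
Parents of SchoolQuality: {PeerGroup, Tutoring}.
Enumerating:
  P1: SchoolQuality <- Tutoring -> PeerGroup -> ParentEd
  P2: SchoolQuality <- Tutoring -> TestScore -> ParentEd
  P3: SchoolQuality <- Tutoring -> ParentEd
  P4: SchoolQuality <- PeerGroup <- Tutoring -> TestScore -> ParentEd
  P5: SchoolQuality <- PeerGroup <- Tutoring -> ParentEd
  P6: SchoolQuality <- PeerGroup -> ParentEd
That exhausts the simple backdoor paths. Count: 6.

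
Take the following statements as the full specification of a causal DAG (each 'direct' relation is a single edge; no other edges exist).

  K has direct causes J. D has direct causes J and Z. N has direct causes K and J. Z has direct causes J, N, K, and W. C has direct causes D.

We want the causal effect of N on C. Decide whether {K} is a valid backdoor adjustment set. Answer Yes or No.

No

Backdoor paths from N to C (paths whose first edge points into N):
  P1: N <- J -> K -> Z -> D -> C
  P2: N <- J -> Z -> D -> C
  P3: N <- J -> D -> C
  P4: N <- K <- J -> Z -> D -> C
  P5: N <- K <- J -> D -> C
  P6: N <- K -> Z <- J -> D -> C
  P7: N <- K -> Z -> D -> C
Condition 1 (no descendant of N in the set): holds — descendants of N are {C, D, Z}; none are in {K}.
Condition 2 (every backdoor path blocked by {K}):
  P1: blocked at chain node K ∈ conditioning set.
  P2: open — no interior node is in the conditioning set.
  P3: open — no interior node is in the conditioning set.
  P4: blocked at chain node K ∈ conditioning set.
  P5: blocked at chain node K ∈ conditioning set.
  P6: blocked at fork node K ∈ conditioning set.
  P7: blocked at fork node K ∈ conditioning set.
{K} does not satisfy the backdoor criterion.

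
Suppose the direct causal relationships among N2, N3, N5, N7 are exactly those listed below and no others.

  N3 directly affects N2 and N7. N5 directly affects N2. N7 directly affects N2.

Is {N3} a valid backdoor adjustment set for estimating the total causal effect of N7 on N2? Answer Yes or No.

Backdoor paths from N7 to N2 (paths whose first edge points into N7):
  P1: N7 <- N3 -> N2
Condition 1 (no descendant of N7 in the set): holds — descendants of N7 are {N2}; none are in {N3}.
Condition 2 (every backdoor path blocked by {N3}):
  P1: blocked at fork node N3 ∈ conditioning set.
{N3} satisfies the backdoor criterion.

Yes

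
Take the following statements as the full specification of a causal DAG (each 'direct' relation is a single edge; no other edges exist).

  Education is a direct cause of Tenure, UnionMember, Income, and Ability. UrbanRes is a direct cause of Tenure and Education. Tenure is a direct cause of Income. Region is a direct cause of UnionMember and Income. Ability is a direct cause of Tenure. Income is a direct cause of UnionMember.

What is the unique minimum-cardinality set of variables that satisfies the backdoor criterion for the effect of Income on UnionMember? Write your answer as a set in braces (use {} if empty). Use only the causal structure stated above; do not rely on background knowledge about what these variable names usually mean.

{Education, Region}

Variables eligible for adjustment (non-descendants of Income, excluding Income and UnionMember): {Ability, Education, Region, Tenure, UrbanRes}.
Backdoor paths from Income to UnionMember:
  P1: Income <- Education -> UnionMember
  P2: Income <- Region -> UnionMember
  P3: Income <- Tenure <- UrbanRes -> Education -> UnionMember
  P4: Income <- Tenure <- Education -> UnionMember
  P5: Income <- Tenure <- Ability <- Education -> UnionMember
The empty set is not sufficient: P1 (Income <- Education -> UnionMember) has no collider blocking it and no conditioned non-collider, so it is open.
Try {Education, Region}:
  P1: blocked at fork node Education ∈ conditioning set.
  P2: blocked at fork node Region ∈ conditioning set.
  P3: blocked at chain node Education ∈ conditioning set.
  P4: blocked at fork node Education ∈ conditioning set.
  P5: blocked at fork node Education ∈ conditioning set.
{Education, Region} contains no descendant of Income and blocks every backdoor path.
Every element of {Education, Region} is needed (dropping Education leaves P1 open; dropping Region leaves P2 open), so no proper subset is valid.
Among all size-2 subsets of the eligible variables, only {Education, Region} blocks every backdoor path, so it is the unique smallest valid adjustment set.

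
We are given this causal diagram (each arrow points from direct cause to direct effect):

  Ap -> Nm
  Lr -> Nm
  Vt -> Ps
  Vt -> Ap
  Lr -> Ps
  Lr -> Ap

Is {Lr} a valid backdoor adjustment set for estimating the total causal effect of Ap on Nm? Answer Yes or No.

Yes

Backdoor paths from Ap to Nm (paths whose first edge points into Ap):
  P1: Ap <- Vt -> Ps <- Lr -> Nm
  P2: Ap <- Lr -> Nm
Condition 1 (no descendant of Ap in the set): holds — descendants of Ap are {Nm}; none are in {Lr}.
Condition 2 (every backdoor path blocked by {Lr}):
  P1: blocked at collider Ps (neither it nor any descendant is in the conditioning set).
  P2: blocked at fork node Lr ∈ conditioning set.
{Lr} satisfies the backdoor criterion.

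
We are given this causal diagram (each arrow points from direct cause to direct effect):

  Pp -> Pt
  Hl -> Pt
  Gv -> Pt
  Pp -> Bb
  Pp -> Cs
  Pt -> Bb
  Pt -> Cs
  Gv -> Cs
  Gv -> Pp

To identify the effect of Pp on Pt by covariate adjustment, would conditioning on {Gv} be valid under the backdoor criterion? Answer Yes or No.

Yes

Backdoor paths from Pp to Pt (paths whose first edge points into Pp):
  P1: Pp <- Gv -> Pt
  P2: Pp <- Gv -> Cs <- Pt
Condition 1 (no descendant of Pp in the set): holds — descendants of Pp are {Bb, Cs, Pt}; none are in {Gv}.
Condition 2 (every backdoor path blocked by {Gv}):
  P1: blocked at fork node Gv ∈ conditioning set.
  P2: blocked at fork node Gv ∈ conditioning set.
{Gv} satisfies the backdoor criterion.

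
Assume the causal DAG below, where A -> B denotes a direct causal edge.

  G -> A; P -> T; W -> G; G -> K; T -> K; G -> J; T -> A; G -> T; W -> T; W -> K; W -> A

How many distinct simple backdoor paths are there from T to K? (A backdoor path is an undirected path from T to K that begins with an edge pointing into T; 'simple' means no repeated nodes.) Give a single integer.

A backdoor path from T to K is any simple undirected path whose first edge points into T (i.e. leaves T via a parent).
Parents of T: {G, P, W}.
Enumerating:
  P1: T <- W -> G -> K
  P2: T <- W -> K
  P3: T <- W -> A <- G -> K
  P4: T <- G <- W -> K
  P5: T <- G -> K
  P6: T <- G -> A <- W -> K
That exhausts the simple backdoor paths. Count: 6.

6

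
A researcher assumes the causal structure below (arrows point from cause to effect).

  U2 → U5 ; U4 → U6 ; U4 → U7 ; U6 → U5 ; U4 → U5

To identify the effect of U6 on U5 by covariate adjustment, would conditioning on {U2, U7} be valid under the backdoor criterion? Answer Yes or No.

Backdoor paths from U6 to U5 (paths whose first edge points into U6):
  P1: U6 <- U4 -> U5
Condition 1 (no descendant of U6 in the set): holds — descendants of U6 are {U5}; none are in {U2, U7}.
Condition 2 (every backdoor path blocked by {U2, U7}):
  P1: open — no interior node is in the conditioning set.
{U2, U7} does not satisfy the backdoor criterion.

No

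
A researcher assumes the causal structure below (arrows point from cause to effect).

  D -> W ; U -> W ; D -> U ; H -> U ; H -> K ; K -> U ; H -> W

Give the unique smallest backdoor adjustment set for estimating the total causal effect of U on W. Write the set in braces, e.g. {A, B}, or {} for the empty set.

Variables eligible for adjustment (non-descendants of U, excluding U and W): {D, H, K}.
Backdoor paths from U to W:
  P1: U <- D -> W
  P2: U <- H -> W
  P3: U <- K <- H -> W
The empty set is not sufficient: P1 (U <- D -> W) has no collider blocking it and no conditioned non-collider, so it is open.
Try {D, H}:
  P1: blocked at fork node D ∈ conditioning set.
  P2: blocked at fork node H ∈ conditioning set.
  P3: blocked at fork node H ∈ conditioning set.
{D, H} contains no descendant of U and blocks every backdoor path.
Every element of {D, H} is needed (dropping D leaves P1 open; dropping H leaves P2 open), so no proper subset is valid.
Among all size-2 subsets of the eligible variables, only {D, H} blocks every backdoor path, so it is the unique smallest valid adjustment set.

{D, H}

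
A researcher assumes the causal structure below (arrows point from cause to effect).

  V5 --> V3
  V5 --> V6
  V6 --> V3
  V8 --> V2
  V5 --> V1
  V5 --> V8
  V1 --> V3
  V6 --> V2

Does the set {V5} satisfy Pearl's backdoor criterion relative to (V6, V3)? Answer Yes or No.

Yes

Backdoor paths from V6 to V3 (paths whose first edge points into V6):
  P1: V6 <- V5 -> V1 -> V3
  P2: V6 <- V5 -> V3
Condition 1 (no descendant of V6 in the set): holds — descendants of V6 are {V2, V3}; none are in {V5}.
Condition 2 (every backdoor path blocked by {V5}):
  P1: blocked at fork node V5 ∈ conditioning set.
  P2: blocked at fork node V5 ∈ conditioning set.
{V5} satisfies the backdoor criterion.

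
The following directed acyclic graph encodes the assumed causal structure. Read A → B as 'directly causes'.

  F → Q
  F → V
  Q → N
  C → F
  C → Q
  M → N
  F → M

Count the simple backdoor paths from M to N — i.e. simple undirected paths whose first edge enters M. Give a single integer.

2

A backdoor path from M to N is any simple undirected path whose first edge points into M (i.e. leaves M via a parent).
Parents of M: {F}.
Enumerating:
  P1: M <- F <- C -> Q -> N
  P2: M <- F -> Q -> N
That exhausts the simple backdoor paths. Count: 2.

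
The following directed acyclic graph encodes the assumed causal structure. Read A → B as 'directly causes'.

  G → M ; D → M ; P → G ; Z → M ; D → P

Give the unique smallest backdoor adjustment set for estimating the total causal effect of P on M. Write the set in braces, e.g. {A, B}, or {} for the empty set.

Variables eligible for adjustment (non-descendants of P, excluding P and M): {D, Z}.
Backdoor paths from P to M:
  P1: P <- D -> M
The empty set is not sufficient: P1 (P <- D -> M) has no collider blocking it and no conditioned non-collider, so it is open.
Try {D}:
  P1: blocked at fork node D ∈ conditioning set.
{D} contains no descendant of P and blocks every backdoor path.
No other singleton works — e.g. {Z} leaves P1 open — so {D} is the unique smallest valid adjustment set.

{D}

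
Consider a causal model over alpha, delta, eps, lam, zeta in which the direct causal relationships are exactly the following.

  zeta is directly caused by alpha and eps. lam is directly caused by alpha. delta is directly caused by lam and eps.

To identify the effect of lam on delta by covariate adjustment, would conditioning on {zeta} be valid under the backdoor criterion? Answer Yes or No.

Backdoor paths from lam to delta (paths whose first edge points into lam):
  P1: lam <- alpha -> zeta <- eps -> delta
Condition 1 (no descendant of lam in the set): holds — descendants of lam are {delta}; none are in {zeta}.
Condition 2 (every backdoor path blocked by {zeta}):
  P1: open — collider(s) zeta are conditioned on (or have a conditioned descendant) and no non-collider on the path is in the set.
{zeta} does not satisfy the backdoor criterion.

No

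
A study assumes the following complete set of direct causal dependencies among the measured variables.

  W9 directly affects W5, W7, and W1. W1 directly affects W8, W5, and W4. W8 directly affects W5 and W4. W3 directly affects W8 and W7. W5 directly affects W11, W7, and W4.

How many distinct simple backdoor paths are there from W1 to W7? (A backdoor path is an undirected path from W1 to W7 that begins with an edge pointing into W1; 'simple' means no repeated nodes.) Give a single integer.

A backdoor path from W1 to W7 is any simple undirected path whose first edge points into W1 (i.e. leaves W1 via a parent).
Parents of W1: {W9}.
Enumerating:
  P1: W1 <- W9 -> W5 <- W8 <- W3 -> W7
  P2: W1 <- W9 -> W5 -> W7
  P3: W1 <- W9 -> W5 -> W4 <- W8 <- W3 -> W7
  P4: W1 <- W9 -> W7
That exhausts the simple backdoor paths. Count: 4.

4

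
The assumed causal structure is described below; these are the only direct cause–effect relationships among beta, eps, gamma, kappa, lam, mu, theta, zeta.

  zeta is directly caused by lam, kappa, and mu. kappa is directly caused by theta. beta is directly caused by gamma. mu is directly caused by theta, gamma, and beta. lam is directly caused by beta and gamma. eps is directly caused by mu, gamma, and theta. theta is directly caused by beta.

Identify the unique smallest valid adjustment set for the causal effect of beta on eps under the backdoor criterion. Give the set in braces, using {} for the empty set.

{gamma}

Variables eligible for adjustment (non-descendants of beta, excluding beta and eps): {gamma}.
Backdoor paths from beta to eps:
  P1: beta <- gamma -> lam -> zeta <- kappa <- theta -> mu -> eps
  P2: beta <- gamma -> lam -> zeta <- kappa <- theta -> eps
  P3: beta <- gamma -> lam -> zeta <- mu <- theta -> eps
  P4: beta <- gamma -> lam -> zeta <- mu -> eps
  P5: beta <- gamma -> mu <- theta -> eps
  P6: beta <- gamma -> mu -> eps
  P7: beta <- gamma -> mu -> zeta <- kappa <- theta -> eps
  P8: beta <- gamma -> eps
The empty set is not sufficient: P6 (beta <- gamma -> mu -> eps) has no collider blocking it and no conditioned non-collider, so it is open.
Try {gamma}:
  P1: blocked at fork node gamma ∈ conditioning set.
  P2: blocked at fork node gamma ∈ conditioning set.
  P3: blocked at fork node gamma ∈ conditioning set.
  P4: blocked at fork node gamma ∈ conditioning set.
  P5: blocked at fork node gamma ∈ conditioning set.
  P6: blocked at fork node gamma ∈ conditioning set.
  P7: blocked at fork node gamma ∈ conditioning set.
  P8: blocked at fork node gamma ∈ conditioning set.
{gamma} contains no descendant of beta and blocks every backdoor path.
{gamma} is the unique smallest valid adjustment set.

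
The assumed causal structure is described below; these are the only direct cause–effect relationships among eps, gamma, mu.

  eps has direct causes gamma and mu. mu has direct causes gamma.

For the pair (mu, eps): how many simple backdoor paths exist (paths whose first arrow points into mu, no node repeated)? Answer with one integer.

1

A backdoor path from mu to eps is any simple undirected path whose first edge points into mu (i.e. leaves mu via a parent).
Parents of mu: {gamma}.
Enumerating:
  P1: mu <- gamma -> eps
That exhausts the simple backdoor paths. Count: 1.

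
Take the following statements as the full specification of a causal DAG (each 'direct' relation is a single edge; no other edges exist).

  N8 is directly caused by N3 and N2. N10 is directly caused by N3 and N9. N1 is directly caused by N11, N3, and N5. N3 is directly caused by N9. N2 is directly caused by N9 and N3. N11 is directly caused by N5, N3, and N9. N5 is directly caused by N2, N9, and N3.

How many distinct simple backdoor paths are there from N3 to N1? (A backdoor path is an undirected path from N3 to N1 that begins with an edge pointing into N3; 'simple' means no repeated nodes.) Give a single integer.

6

A backdoor path from N3 to N1 is any simple undirected path whose first edge points into N3 (i.e. leaves N3 via a parent).
Parents of N3: {N9}.
Enumerating:
  P1: N3 <- N9 -> N2 -> N5 -> N11 -> N1
  P2: N3 <- N9 -> N2 -> N5 -> N1
  P3: N3 <- N9 -> N5 -> N11 -> N1
  P4: N3 <- N9 -> N5 -> N1
  P5: N3 <- N9 -> N11 <- N5 -> N1
  P6: N3 <- N9 -> N11 -> N1
That exhausts the simple backdoor paths. Count: 6.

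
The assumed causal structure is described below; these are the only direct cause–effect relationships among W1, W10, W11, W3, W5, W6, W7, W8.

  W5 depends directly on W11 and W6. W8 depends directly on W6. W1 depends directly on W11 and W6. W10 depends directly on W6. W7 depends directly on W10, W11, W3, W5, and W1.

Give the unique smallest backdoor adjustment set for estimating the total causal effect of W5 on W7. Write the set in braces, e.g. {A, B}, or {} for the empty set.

Variables eligible for adjustment (non-descendants of W5, excluding W5 and W7): {W1, W10, W11, W3, W6, W8}.
Backdoor paths from W5 to W7:
  P1: W5 <- W11 -> W1 <- W6 -> W10 -> W7
  P2: W5 <- W11 -> W1 -> W7
  P3: W5 <- W11 -> W7
  P4: W5 <- W6 -> W10 -> W7
  P5: W5 <- W6 -> W1 <- W11 -> W7
  P6: W5 <- W6 -> W1 -> W7
The empty set is not sufficient: P2 (W5 <- W11 -> W1 -> W7) has no collider blocking it and no conditioned non-collider, so it is open.
Try {W11, W6}:
  P1: blocked at fork node W11 ∈ conditioning set.
  P2: blocked at fork node W11 ∈ conditioning set.
  P3: blocked at fork node W11 ∈ conditioning set.
  P4: blocked at fork node W6 ∈ conditioning set.
  P5: blocked at fork node W6 ∈ conditioning set.
  P6: blocked at fork node W6 ∈ conditioning set.
{W11, W6} contains no descendant of W5 and blocks every backdoor path.
Every element of {W11, W6} is needed (dropping W11 leaves P2 open; dropping W6 leaves P4 open), so no proper subset is valid.
Among all size-2 subsets of the eligible variables, only {W11, W6} blocks every backdoor path, so it is the unique smallest valid adjustment set.

{W11, W6}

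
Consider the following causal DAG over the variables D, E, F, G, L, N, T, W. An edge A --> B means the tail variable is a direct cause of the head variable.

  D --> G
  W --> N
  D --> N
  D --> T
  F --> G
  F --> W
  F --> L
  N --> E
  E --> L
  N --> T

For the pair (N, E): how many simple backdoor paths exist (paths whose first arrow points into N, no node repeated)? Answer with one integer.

A backdoor path from N to E is any simple undirected path whose first edge points into N (i.e. leaves N via a parent).
Parents of N: {D, W}.
Enumerating:
  P1: N <- D -> G <- F -> L <- E
  P2: N <- W <- F -> L <- E
That exhausts the simple backdoor paths. Count: 2.

2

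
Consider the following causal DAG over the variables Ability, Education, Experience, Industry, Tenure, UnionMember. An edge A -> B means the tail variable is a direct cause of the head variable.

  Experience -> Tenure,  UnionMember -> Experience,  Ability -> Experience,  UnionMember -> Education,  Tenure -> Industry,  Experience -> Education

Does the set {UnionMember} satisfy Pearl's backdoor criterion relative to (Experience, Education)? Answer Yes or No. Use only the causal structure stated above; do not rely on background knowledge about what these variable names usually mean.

Yes

Backdoor paths from Experience to Education (paths whose first edge points into Experience):
  P1: Experience <- UnionMember -> Education
Condition 1 (no descendant of Experience in the set): holds — descendants of Experience are {Education, Industry, Tenure}; none are in {UnionMember}.
Condition 2 (every backdoor path blocked by {UnionMember}):
  P1: blocked at fork node UnionMember ∈ conditioning set.
{UnionMember} satisfies the backdoor criterion.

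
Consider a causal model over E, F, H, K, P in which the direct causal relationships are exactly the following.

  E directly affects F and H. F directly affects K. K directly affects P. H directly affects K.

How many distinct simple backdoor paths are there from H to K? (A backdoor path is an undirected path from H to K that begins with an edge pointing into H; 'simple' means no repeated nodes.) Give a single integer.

A backdoor path from H to K is any simple undirected path whose first edge points into H (i.e. leaves H via a parent).
Parents of H: {E}.
Enumerating:
  P1: H <- E -> F -> K
That exhausts the simple backdoor paths. Count: 1.

1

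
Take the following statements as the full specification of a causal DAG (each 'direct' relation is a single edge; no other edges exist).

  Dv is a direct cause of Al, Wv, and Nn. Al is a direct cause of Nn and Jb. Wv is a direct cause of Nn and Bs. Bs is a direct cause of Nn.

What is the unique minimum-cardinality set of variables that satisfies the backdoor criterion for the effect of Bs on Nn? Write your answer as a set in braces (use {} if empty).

Variables eligible for adjustment (non-descendants of Bs, excluding Bs and Nn): {Al, Dv, Jb, Wv}.
Backdoor paths from Bs to Nn:
  P1: Bs <- Wv <- Dv -> Al -> Nn
  P2: Bs <- Wv <- Dv -> Nn
  P3: Bs <- Wv -> Nn
The empty set is not sufficient: P1 (Bs <- Wv <- Dv -> Al -> Nn) has no collider blocking it and no conditioned non-collider, so it is open.
Try {Wv}:
  P1: blocked at chain node Wv ∈ conditioning set.
  P2: blocked at chain node Wv ∈ conditioning set.
  P3: blocked at fork node Wv ∈ conditioning set.
{Wv} contains no descendant of Bs and blocks every backdoor path.
No other singleton works — e.g. {Dv} leaves P3 open — so {Wv} is the unique smallest valid adjustment set.

{Wv}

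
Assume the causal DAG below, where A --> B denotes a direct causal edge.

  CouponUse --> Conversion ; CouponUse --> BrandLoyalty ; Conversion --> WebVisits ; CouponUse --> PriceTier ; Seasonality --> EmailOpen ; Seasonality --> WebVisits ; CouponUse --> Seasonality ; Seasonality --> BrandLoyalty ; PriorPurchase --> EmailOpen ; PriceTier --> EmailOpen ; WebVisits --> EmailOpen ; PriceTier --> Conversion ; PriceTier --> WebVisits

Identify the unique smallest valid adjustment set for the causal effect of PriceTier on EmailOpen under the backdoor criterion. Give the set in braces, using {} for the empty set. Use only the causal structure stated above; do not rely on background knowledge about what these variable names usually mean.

Variables eligible for adjustment (non-descendants of PriceTier, excluding PriceTier and EmailOpen): {BrandLoyalty, CouponUse, PriorPurchase, Seasonality}.
Backdoor paths from PriceTier to EmailOpen:
  P1: PriceTier <- CouponUse -> Seasonality -> WebVisits -> EmailOpen
  P2: PriceTier <- CouponUse -> Seasonality -> EmailOpen
  P3: PriceTier <- CouponUse -> Conversion -> WebVisits <- Seasonality -> EmailOpen
  P4: PriceTier <- CouponUse -> Conversion -> WebVisits -> EmailOpen
  P5: PriceTier <- CouponUse -> BrandLoyalty <- Seasonality -> WebVisits -> EmailOpen
  P6: PriceTier <- CouponUse -> BrandLoyalty <- Seasonality -> EmailOpen
The empty set is not sufficient: P1 (PriceTier <- CouponUse -> Seasonality -> WebVisits -> EmailOpen) has no collider blocking it and no conditioned non-collider, so it is open.
Try {CouponUse}:
  P1: blocked at fork node CouponUse ∈ conditioning set.
  P2: blocked at fork node CouponUse ∈ conditioning set.
  P3: blocked at fork node CouponUse ∈ conditioning set.
  P4: blocked at fork node CouponUse ∈ conditioning set.
  P5: blocked at fork node CouponUse ∈ conditioning set.
  P6: blocked at fork node CouponUse ∈ conditioning set.
{CouponUse} contains no descendant of PriceTier and blocks every backdoor path.
No other singleton works — e.g. {Seasonality} leaves P4 open — so {CouponUse} is the unique smallest valid adjustment set.

{CouponUse}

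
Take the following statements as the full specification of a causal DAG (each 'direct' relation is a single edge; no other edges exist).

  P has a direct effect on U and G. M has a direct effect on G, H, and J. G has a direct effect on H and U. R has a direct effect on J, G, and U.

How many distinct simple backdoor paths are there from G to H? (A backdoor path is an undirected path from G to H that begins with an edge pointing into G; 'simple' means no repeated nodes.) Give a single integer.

A backdoor path from G to H is any simple undirected path whose first edge points into G (i.e. leaves G via a parent).
Parents of G: {M, P, R}.
Enumerating:
  P1: G <- R -> J <- M -> H
  P2: G <- M -> H
  P3: G <- P -> U <- R -> J <- M -> H
That exhausts the simple backdoor paths. Count: 3.

3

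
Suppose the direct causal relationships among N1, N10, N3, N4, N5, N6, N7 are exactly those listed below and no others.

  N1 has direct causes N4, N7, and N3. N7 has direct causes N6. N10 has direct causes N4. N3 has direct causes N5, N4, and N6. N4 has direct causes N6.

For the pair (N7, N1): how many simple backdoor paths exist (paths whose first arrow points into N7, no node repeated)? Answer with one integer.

4

A backdoor path from N7 to N1 is any simple undirected path whose first edge points into N7 (i.e. leaves N7 via a parent).
Parents of N7: {N6}.
Enumerating:
  P1: N7 <- N6 -> N4 -> N3 -> N1
  P2: N7 <- N6 -> N4 -> N1
  P3: N7 <- N6 -> N3 <- N4 -> N1
  P4: N7 <- N6 -> N3 -> N1
That exhausts the simple backdoor paths. Count: 4.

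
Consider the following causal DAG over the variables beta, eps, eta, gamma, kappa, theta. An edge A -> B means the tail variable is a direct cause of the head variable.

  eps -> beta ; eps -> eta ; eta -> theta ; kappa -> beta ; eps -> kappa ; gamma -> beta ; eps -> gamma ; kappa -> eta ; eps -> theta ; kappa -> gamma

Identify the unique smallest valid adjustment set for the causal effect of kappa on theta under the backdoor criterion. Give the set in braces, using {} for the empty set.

{eps}

Variables eligible for adjustment (non-descendants of kappa, excluding kappa and theta): {eps}.
Backdoor paths from kappa to theta:
  P1: kappa <- eps -> eta -> theta
  P2: kappa <- eps -> theta
The empty set is not sufficient: P1 (kappa <- eps -> eta -> theta) has no collider blocking it and no conditioned non-collider, so it is open.
Try {eps}:
  P1: blocked at fork node eps ∈ conditioning set.
  P2: blocked at fork node eps ∈ conditioning set.
{eps} contains no descendant of kappa and blocks every backdoor path.
{eps} is the unique smallest valid adjustment set.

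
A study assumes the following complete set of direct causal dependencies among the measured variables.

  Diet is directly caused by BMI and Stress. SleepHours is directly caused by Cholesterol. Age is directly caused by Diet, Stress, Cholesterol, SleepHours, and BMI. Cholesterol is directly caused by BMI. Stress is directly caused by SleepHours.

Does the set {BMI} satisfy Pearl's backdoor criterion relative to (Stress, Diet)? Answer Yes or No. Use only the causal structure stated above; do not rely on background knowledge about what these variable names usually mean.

Backdoor paths from Stress to Diet (paths whose first edge points into Stress):
  P1: Stress <- SleepHours <- Cholesterol <- BMI -> Diet
  P2: Stress <- SleepHours <- Cholesterol <- BMI -> Age <- Diet
  P3: Stress <- SleepHours <- Cholesterol -> Age <- BMI -> Diet
  P4: Stress <- SleepHours <- Cholesterol -> Age <- Diet
  P5: Stress <- SleepHours -> Age <- BMI -> Diet
  P6: Stress <- SleepHours -> Age <- Cholesterol <- BMI -> Diet
  P7: Stress <- SleepHours -> Age <- Diet
Condition 1 (no descendant of Stress in the set): holds — descendants of Stress are {Age, Diet}; none are in {BMI}.
Condition 2 (every backdoor path blocked by {BMI}):
  P1: blocked at fork node BMI ∈ conditioning set.
  P2: blocked at fork node BMI ∈ conditioning set.
  P3: blocked at collider Age (neither it nor any descendant is in the conditioning set).
  P4: blocked at collider Age (neither it nor any descendant is in the conditioning set).
  P5: blocked at collider Age (neither it nor any descendant is in the conditioning set).
  P6: blocked at collider Age (neither it nor any descendant is in the conditioning set).
  P7: blocked at collider Age (neither it nor any descendant is in the conditioning set).
{BMI} satisfies the backdoor criterion.

Yes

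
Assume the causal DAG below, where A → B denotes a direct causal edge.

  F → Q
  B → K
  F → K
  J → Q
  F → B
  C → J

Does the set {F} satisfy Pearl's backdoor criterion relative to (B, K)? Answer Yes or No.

Backdoor paths from B to K (paths whose first edge points into B):
  P1: B <- F -> K
Condition 1 (no descendant of B in the set): holds — descendants of B are {K}; none are in {F}.
Condition 2 (every backdoor path blocked by {F}):
  P1: blocked at fork node F ∈ conditioning set.
{F} satisfies the backdoor criterion.

Yes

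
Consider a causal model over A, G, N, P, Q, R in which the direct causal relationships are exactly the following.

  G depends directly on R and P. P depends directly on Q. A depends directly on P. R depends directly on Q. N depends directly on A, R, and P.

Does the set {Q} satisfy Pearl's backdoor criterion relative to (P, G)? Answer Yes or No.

Yes

Backdoor paths from P to G (paths whose first edge points into P):
  P1: P <- Q -> R -> G
Condition 1 (no descendant of P in the set): holds — descendants of P are {A, G, N}; none are in {Q}.
Condition 2 (every backdoor path blocked by {Q}):
  P1: blocked at fork node Q ∈ conditioning set.
{Q} satisfies the backdoor criterion.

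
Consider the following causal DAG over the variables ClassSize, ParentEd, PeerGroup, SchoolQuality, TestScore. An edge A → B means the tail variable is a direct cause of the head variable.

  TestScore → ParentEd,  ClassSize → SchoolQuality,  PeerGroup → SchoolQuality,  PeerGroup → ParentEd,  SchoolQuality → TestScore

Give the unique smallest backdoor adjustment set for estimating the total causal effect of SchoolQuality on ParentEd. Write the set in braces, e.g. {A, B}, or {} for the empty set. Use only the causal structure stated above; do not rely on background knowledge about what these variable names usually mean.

{PeerGroup}

Variables eligible for adjustment (non-descendants of SchoolQuality, excluding SchoolQuality and ParentEd): {ClassSize, PeerGroup}.
Backdoor paths from SchoolQuality to ParentEd:
  P1: SchoolQuality <- PeerGroup -> ParentEd
The empty set is not sufficient: P1 (SchoolQuality <- PeerGroup -> ParentEd) has no collider blocking it and no conditioned non-collider, so it is open.
Try {PeerGroup}:
  P1: blocked at fork node PeerGroup ∈ conditioning set.
{PeerGroup} contains no descendant of SchoolQuality and blocks every backdoor path.
No other singleton works — e.g. {ClassSize} leaves P1 open — so {PeerGroup} is the unique smallest valid adjustment set.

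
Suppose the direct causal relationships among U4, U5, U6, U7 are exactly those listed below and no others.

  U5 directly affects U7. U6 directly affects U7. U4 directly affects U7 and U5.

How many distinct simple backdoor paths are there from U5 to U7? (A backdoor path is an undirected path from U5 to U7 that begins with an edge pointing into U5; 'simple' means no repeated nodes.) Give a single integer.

1

A backdoor path from U5 to U7 is any simple undirected path whose first edge points into U5 (i.e. leaves U5 via a parent).
Parents of U5: {U4}.
Enumerating:
  P1: U5 <- U4 -> U7
That exhausts the simple backdoor paths. Count: 1.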